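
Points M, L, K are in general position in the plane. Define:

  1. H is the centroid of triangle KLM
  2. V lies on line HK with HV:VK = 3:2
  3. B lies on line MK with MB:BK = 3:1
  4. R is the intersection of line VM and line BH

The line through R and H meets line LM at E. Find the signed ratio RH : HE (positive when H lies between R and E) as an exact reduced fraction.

Assign M = (0, 0), L = (1, 0), K = (0, 1) — the answer is frame-independent, so this choice is without loss of generality.
1. H is the centroid of triangle KLM ⇒ H = (1/3, 1/3)
2. V lies on line HK with HV:VK = 3:2 ⇒ V = (2/15, 11/15)
3. B lies on line MK with MB:BK = 3:1 ⇒ B = (0, 3/4)
4. R is the intersection of line VM and line BH ⇒ R = (1/9, 11/18)
line RH meets LM at E = (3/5, 0)
H = R + t·(E−R) with t = 5/11, so RH:HE = 5/11:6/11

RH:HE = 5/6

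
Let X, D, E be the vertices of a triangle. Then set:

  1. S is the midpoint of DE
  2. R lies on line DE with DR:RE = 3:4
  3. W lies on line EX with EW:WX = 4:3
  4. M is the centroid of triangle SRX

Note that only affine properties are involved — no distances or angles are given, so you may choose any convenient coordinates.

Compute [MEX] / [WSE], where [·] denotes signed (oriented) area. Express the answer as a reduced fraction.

[MEX]:[WSE] = 5/4

Assign X = (0, 0), D = (1, 0), E = (0, 1) — the answer is frame-independent, so this choice is without loss of generality.
1. S is the midpoint of DE ⇒ S = (1/2, 1/2)
2. R lies on line DE with DR:RE = 3:4 ⇒ R = (4/7, 3/7)
3. W lies on line EX with EW:WX = 4:3 ⇒ W = (0, 3/7)
4. M is the centroid of triangle SRX ⇒ M = (5/14, 13/42)
2·[MEX] = 5/14, 2·[WSE] = 2/7
[MEX]:[WSE] = 5/14:2/7 = 5/4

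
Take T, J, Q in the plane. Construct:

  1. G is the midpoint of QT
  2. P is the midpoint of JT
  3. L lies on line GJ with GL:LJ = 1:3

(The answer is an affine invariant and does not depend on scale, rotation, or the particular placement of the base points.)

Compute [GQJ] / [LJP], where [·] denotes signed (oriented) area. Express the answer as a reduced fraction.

[GQJ]:[LJP] = 8/3

Work in coordinates with T = (0, 0), J = (1, 0), Q = (0, 1).
1. G is the midpoint of QT ⇒ G = (0, 1/2)
2. P is the midpoint of JT ⇒ P = (1/2, 0)
3. L lies on line GJ with GL:LJ = 1:3 ⇒ L = (1/4, 3/8)
2·[GQJ] = -1/2, 2·[LJP] = -3/16
[GQJ]:[LJP] = -1/2:-3/16 = 8/3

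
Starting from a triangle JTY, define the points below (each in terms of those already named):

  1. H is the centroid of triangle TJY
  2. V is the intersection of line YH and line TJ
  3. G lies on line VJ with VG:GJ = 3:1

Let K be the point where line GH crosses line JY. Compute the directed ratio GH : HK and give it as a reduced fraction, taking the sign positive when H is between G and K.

Choose coordinates J = (0, 0), T = (1, 0), Y = (0, 1).
1. H is the centroid of triangle TJY ⇒ H = (1/3, 1/3)
2. V is the intersection of line YH and line TJ ⇒ V = (1/2, 0)
3. G lies on line VJ with VG:GJ = 3:1 ⇒ G = (1/8, 0)
line GH meets JY at K = (0, -1/5)
H = G + t·(K−G) with t = -5/3, so GH:HK = -5/3:8/3

GH:HK = -5/8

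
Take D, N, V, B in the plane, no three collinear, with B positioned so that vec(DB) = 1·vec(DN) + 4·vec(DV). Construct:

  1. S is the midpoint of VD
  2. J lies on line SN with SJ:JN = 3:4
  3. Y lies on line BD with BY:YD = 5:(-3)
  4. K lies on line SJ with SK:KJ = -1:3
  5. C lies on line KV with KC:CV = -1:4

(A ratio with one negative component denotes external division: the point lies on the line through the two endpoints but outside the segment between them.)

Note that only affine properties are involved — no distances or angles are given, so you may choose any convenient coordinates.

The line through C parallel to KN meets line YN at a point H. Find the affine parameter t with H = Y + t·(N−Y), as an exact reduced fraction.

Assign D = (0, 0), N = (1, 0), V = (0, 1), B = (1, 4) — the answer is frame-independent, so this choice is without loss of generality.
1. S is the midpoint of VD ⇒ S = (0, 1/2)
2. J lies on line SN with SJ:JN = 3:4 ⇒ J = (3/7, 2/7)
3. Y lies on line BD with BY:YD = 5:(-3) ⇒ Y = (-3/2, -6)
4. K lies on line SJ with SK:KJ = -1:3 ⇒ K = (-3/14, 17/28)
5. C lies on line KV with KC:CV = -1:4 ⇒ C = (-2/7, 10/21)
through C parallel to KN: direction (17/14, -17/28); meets YN at H = (82/87, -4/29)
H = Y + t·(N−Y) with t = 85/87

t = 85/87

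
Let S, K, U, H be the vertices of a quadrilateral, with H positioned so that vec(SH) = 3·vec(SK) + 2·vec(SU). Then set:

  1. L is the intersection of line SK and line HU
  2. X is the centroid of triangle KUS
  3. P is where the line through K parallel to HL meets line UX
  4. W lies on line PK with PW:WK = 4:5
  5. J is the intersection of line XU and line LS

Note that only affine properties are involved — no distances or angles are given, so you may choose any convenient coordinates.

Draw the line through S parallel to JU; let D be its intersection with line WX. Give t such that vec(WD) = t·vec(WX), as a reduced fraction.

Work in coordinates with S = (0, 0), K = (1, 0), U = (0, 1), H = (3, 2).
1. L is the intersection of line SK and line HU ⇒ L = (-3, 0)
2. X is the centroid of triangle KUS ⇒ X = (1/3, 1/3)
3. P is where the line through K parallel to HL meets line UX ⇒ P = (4/7, -1/7)
4. W lies on line PK with PW:WK = 4:5 ⇒ W = (16/21, -5/63)
5. J is the intersection of line XU and line LS ⇒ J = (1/2, 0)
through S parallel to JU: direction (-1/2, 1); meets WX at D = (-53/84, 53/42)
D = W + t·(X−W) with t = 13/4

t = 13/4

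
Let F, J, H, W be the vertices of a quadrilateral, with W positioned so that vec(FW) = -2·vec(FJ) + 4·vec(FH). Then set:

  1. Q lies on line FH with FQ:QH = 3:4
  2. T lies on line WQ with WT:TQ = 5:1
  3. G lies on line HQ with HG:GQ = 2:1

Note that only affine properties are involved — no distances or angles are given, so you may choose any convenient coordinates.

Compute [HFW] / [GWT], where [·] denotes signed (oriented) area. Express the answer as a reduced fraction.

Set F = (0, 0), J = (1, 0), H = (0, 1), W = (-2, 4); any affine frame gives the same invariant.
1. Q lies on line FH with FQ:QH = 3:4 ⇒ Q = (0, 3/7)
2. T lies on line WQ with WT:TQ = 5:1 ⇒ T = (-1/3, 43/42)
3. G lies on line HQ with HG:GQ = 2:1 ⇒ G = (0, 13/21)
2·[HFW] = -2, 2·[GWT] = 20/63
[HFW]:[GWT] = -2:20/63 = -63/10

[HFW]:[GWT] = -63/10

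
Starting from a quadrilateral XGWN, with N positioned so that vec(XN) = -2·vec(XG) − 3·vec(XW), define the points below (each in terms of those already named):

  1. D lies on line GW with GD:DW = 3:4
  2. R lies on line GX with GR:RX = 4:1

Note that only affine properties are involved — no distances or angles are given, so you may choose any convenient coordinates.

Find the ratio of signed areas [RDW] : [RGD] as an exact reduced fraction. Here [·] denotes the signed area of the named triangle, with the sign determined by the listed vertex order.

Work in coordinates with X = (0, 0), G = (1, 0), W = (0, 1), N = (-2, -3).
1. D lies on line GW with GD:DW = 3:4 ⇒ D = (4/7, 3/7)
2. R lies on line GX with GR:RX = 4:1 ⇒ R = (1/5, 0)
2·[RDW] = 16/35, 2·[RGD] = 12/35
[RDW]:[RGD] = 16/35:12/35 = 4/3

[RDW]:[RGD] = 4/3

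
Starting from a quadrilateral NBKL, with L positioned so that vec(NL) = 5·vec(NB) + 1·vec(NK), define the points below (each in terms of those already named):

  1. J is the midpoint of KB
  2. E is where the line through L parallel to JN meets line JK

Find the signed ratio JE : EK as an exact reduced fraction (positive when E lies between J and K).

Set N = (0, 0), B = (1, 0), K = (0, 1), L = (5, 1); any affine frame gives the same invariant.
1. J is the midpoint of KB ⇒ J = (1/2, 1/2)
2. E is where the line through L parallel to JN meets line JK ⇒ E = (5/2, -3/2)
E = J + t·(K−J) with t = -4, so JE:EK = t:(1−t) = -4:5

JE:EK = -4/5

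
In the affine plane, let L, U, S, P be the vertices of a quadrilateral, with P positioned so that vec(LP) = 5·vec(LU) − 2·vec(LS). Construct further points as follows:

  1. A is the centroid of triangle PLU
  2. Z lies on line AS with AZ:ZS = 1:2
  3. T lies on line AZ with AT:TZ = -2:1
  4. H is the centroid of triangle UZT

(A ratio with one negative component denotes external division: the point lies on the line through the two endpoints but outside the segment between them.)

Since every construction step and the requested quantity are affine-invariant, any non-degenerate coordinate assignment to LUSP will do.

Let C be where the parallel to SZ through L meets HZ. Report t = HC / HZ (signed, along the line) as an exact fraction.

t = -17

Set L = (0, 0), U = (1, 0), S = (0, 1), P = (5, -2); any affine frame gives the same invariant.
1. A is the centroid of triangle PLU ⇒ A = (2, -2/3)
2. Z lies on line AS with AZ:ZS = 1:2 ⇒ Z = (4/3, -1/9)
3. T lies on line AZ with AT:TZ = -2:1 ⇒ T = (2/3, 4/9)
4. H is the centroid of triangle UZT ⇒ H = (1, 1/9)
through L parallel to SZ: direction (4/3, -10/9); meets HZ at C = (-14/3, 35/9)
C = H + t·(Z−H) with t = -17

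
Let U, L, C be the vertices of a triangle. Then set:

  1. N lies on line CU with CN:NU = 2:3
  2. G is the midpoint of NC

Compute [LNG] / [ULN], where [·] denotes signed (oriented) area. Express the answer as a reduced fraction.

[LNG]:[ULN] = -1/3

Set U = (0, 0), L = (1, 0), C = (0, 1); any affine frame gives the same invariant.
1. N lies on line CU with CN:NU = 2:3 ⇒ N = (0, 3/5)
2. G is the midpoint of NC ⇒ G = (0, 4/5)
2·[LNG] = -1/5, 2·[ULN] = 3/5
[LNG]:[ULN] = -1/5:3/5 = -1/3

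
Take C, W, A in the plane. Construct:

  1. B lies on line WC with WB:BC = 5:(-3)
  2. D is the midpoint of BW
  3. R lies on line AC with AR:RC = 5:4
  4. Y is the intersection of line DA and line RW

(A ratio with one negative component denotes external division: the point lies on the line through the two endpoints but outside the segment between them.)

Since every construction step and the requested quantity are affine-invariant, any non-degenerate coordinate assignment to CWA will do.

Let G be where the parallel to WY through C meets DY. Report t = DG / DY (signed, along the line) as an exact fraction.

t = 1/5

Set C = (0, 0), W = (1, 0), A = (0, 1); any affine frame gives the same invariant.
1. B lies on line WC with WB:BC = 5:(-3) ⇒ B = (-3/2, 0)
2. D is the midpoint of BW ⇒ D = (-1/4, 0)
3. R lies on line AC with AR:RC = 5:4 ⇒ R = (0, 4/9)
4. Y is the intersection of line DA and line RW ⇒ Y = (-1/8, 1/2)
through C parallel to WY: direction (-9/8, 1/2); meets DY at G = (-9/40, 1/10)
G = D + t·(Y−D) with t = 1/5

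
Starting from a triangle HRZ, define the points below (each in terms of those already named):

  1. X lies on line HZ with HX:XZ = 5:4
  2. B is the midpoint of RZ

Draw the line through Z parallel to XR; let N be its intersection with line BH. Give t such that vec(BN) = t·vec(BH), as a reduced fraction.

t = -2/7

Set H = (0, 0), R = (1, 0), Z = (0, 1); any affine frame gives the same invariant.
1. X lies on line HZ with HX:XZ = 5:4 ⇒ X = (0, 5/9)
2. B is the midpoint of RZ ⇒ B = (1/2, 1/2)
through Z parallel to XR: direction (1, -5/9); meets BH at N = (9/14, 9/14)
N = B + t·(H−B) with t = -2/7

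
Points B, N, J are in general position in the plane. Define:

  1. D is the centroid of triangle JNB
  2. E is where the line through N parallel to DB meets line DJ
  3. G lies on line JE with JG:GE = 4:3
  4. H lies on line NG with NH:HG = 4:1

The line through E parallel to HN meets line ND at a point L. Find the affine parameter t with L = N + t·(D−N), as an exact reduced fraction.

Assign B = (0, 0), N = (1, 0), J = (0, 1) — the answer is frame-independent, so this choice is without loss of generality.
1. D is the centroid of triangle JNB ⇒ D = (1/3, 1/3)
2. E is where the line through N parallel to DB meets line DJ ⇒ E = (2/3, -1/3)
3. G lies on line JE with JG:GE = 4:3 ⇒ G = (8/21, 5/21)
4. H lies on line NG with NH:HG = 4:1 ⇒ H = (53/105, 4/21)
through E parallel to HN: direction (52/105, -4/21); meets ND at L = (5, -2)
L = N + t·(D−N) with t = -6

t = -6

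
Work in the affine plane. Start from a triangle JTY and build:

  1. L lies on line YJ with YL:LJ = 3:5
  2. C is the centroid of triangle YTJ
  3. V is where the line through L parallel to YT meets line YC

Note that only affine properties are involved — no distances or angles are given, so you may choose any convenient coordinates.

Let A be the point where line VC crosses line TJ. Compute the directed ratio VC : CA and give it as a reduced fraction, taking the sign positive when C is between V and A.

Choose coordinates J = (0, 0), T = (1, 0), Y = (0, 1).
1. L lies on line YJ with YL:LJ = 3:5 ⇒ L = (0, 5/8)
2. C is the centroid of triangle YTJ ⇒ C = (1/3, 1/3)
3. V is where the line through L parallel to YT meets line YC ⇒ V = (3/8, 1/4)
line VC meets TJ at A = (1/2, 0)
C = V + t·(A−V) with t = -1/3, so VC:CA = -1/3:4/3

VC:CA = -1/4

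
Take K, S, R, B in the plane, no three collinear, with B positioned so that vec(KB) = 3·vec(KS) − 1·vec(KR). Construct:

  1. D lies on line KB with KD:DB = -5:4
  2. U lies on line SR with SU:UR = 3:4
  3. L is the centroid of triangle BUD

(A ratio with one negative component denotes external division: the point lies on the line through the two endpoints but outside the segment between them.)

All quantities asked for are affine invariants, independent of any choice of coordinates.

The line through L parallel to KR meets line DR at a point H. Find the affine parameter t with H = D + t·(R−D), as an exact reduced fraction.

t = 37/63

Set K = (0, 0), S = (1, 0), R = (0, 1), B = (3, -1); any affine frame gives the same invariant.
1. D lies on line KB with KD:DB = -5:4 ⇒ D = (15, -5)
2. U lies on line SR with SU:UR = 3:4 ⇒ U = (4/7, 3/7)
3. L is the centroid of triangle BUD ⇒ L = (130/21, -13/7)
through L parallel to KR: direction (0, 1); meets DR at H = (130/21, -31/21)
H = D + t·(R−D) with t = 37/63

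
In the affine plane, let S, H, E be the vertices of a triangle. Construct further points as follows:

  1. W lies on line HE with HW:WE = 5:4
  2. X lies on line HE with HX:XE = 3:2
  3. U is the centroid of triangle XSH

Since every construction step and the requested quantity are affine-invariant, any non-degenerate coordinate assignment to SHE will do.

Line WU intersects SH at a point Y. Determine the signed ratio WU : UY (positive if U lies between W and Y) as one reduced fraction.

Choose coordinates S = (0, 0), H = (1, 0), E = (0, 1).
1. W lies on line HE with HW:WE = 5:4 ⇒ W = (4/9, 5/9)
2. X lies on line HE with HX:XE = 3:2 ⇒ X = (2/5, 3/5)
3. U is the centroid of triangle XSH ⇒ U = (7/15, 1/5)
line WU meets SH at Y = (23/48, 0)
U = W + t·(Y−W) with t = 16/25, so WU:UY = 16/25:9/25

WU:UY = 16/9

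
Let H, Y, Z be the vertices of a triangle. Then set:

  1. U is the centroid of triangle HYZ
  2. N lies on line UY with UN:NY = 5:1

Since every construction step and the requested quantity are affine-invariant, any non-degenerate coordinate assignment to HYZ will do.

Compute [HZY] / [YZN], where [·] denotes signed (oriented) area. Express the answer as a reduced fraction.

Work in coordinates with H = (0, 0), Y = (1, 0), Z = (0, 1).
1. U is the centroid of triangle HYZ ⇒ U = (1/3, 1/3)
2. N lies on line UY with UN:NY = 5:1 ⇒ N = (8/9, 1/18)
2·[HZY] = -1, 2·[YZN] = 1/18
[HZY]:[YZN] = -1:1/18 = -18

[HZY]:[YZN] = -18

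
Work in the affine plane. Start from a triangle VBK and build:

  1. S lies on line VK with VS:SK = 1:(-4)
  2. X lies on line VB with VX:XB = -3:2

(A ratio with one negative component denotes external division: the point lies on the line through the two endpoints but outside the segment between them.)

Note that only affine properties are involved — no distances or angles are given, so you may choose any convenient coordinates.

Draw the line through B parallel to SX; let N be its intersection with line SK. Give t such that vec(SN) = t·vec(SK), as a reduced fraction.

Choose coordinates V = (0, 0), B = (1, 0), K = (0, 1).
1. S lies on line VK with VS:SK = 1:(-4) ⇒ S = (0, -1/3)
2. X lies on line VB with VX:XB = -3:2 ⇒ X = (3, 0)
through B parallel to SX: direction (3, 1/3); meets SK at N = (0, -1/9)
N = S + t·(K−S) with t = 1/6

t = 1/6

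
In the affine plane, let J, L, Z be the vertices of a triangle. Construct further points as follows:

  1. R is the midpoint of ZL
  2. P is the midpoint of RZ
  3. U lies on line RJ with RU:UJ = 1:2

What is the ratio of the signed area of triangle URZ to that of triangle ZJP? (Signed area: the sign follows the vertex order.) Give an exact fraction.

[URZ]:[ZJP] = 2/3

Set J = (0, 0), L = (1, 0), Z = (0, 1); any affine frame gives the same invariant.
1. R is the midpoint of ZL ⇒ R = (1/2, 1/2)
2. P is the midpoint of RZ ⇒ P = (1/4, 3/4)
3. U lies on line RJ with RU:UJ = 1:2 ⇒ U = (1/3, 1/3)
2·[URZ] = 1/6, 2·[ZJP] = 1/4
[URZ]:[ZJP] = 1/6:1/4 = 2/3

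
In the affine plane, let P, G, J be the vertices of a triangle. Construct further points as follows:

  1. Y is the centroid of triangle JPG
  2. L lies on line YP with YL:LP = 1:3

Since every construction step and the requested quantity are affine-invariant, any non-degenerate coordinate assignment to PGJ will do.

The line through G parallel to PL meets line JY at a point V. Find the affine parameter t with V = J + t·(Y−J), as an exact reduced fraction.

t = 2

Assign P = (0, 0), G = (1, 0), J = (0, 1) — the answer is frame-independent, so this choice is without loss of generality.
1. Y is the centroid of triangle JPG ⇒ Y = (1/3, 1/3)
2. L lies on line YP with YL:LP = 1:3 ⇒ L = (1/4, 1/4)
through G parallel to PL: direction (1/4, 1/4); meets JY at V = (2/3, -1/3)
V = J + t·(Y−J) with t = 2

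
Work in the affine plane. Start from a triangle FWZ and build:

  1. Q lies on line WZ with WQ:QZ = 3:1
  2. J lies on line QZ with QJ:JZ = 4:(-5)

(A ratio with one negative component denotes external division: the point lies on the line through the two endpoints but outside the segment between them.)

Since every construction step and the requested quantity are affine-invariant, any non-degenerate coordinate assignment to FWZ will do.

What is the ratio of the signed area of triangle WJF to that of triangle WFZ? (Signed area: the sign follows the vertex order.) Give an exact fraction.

Work in coordinates with F = (0, 0), W = (1, 0), Z = (0, 1).
1. Q lies on line WZ with WQ:QZ = 3:1 ⇒ Q = (1/4, 3/4)
2. J lies on line QZ with QJ:JZ = 4:(-5) ⇒ J = (5/4, -1/4)
2·[WJF] = -1/4, 2·[WFZ] = -1
[WJF]:[WFZ] = -1/4:-1 = 1/4

[WJF]:[WFZ] = 1/4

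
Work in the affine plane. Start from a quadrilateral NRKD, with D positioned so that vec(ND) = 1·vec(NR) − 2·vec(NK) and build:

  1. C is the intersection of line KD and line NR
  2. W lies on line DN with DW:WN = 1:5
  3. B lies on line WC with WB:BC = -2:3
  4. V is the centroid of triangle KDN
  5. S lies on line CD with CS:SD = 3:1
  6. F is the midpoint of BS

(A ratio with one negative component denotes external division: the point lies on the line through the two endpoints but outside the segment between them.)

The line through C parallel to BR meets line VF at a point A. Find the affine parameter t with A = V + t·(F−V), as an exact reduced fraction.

Assign N = (0, 0), R = (1, 0), K = (0, 1), D = (1, -2) — the answer is frame-independent, so this choice is without loss of generality.
1. C is the intersection of line KD and line NR ⇒ C = (1/3, 0)
2. W lies on line DN with DW:WN = 1:5 ⇒ W = (5/6, -5/3)
3. B lies on line WC with WB:BC = -2:3 ⇒ B = (11/6, -5)
4. V is the centroid of triangle KDN ⇒ V = (1/3, -1/3)
5. S lies on line CD with CS:SD = 3:1 ⇒ S = (5/6, -3/2)
6. F is the midpoint of BS ⇒ F = (4/3, -13/4)
through C parallel to BR: direction (-5/6, 5); meets VF at A = (49/111, -24/37)
A = V + t·(F−V) with t = 4/37

t = 4/37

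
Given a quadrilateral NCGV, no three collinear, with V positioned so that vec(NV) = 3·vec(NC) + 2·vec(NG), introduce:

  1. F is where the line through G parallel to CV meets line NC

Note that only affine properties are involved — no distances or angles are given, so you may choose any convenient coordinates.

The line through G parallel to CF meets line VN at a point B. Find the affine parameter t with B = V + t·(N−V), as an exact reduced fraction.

t = 1/2

Choose coordinates N = (0, 0), C = (1, 0), G = (0, 1), V = (3, 2).
1. F is where the line through G parallel to CV meets line NC ⇒ F = (-1, 0)
through G parallel to CF: direction (-2, 0); meets VN at B = (3/2, 1)
B = V + t·(N−V) with t = 1/2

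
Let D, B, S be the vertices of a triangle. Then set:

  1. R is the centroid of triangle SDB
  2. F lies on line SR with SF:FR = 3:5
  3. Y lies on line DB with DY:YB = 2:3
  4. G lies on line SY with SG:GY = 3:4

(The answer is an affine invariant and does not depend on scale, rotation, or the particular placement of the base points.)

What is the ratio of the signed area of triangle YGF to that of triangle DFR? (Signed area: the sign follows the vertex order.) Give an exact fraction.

Set D = (0, 0), B = (1, 0), S = (0, 1); any affine frame gives the same invariant.
1. R is the centroid of triangle SDB ⇒ R = (1/3, 1/3)
2. F lies on line SR with SF:FR = 3:5 ⇒ F = (1/8, 3/4)
3. Y lies on line DB with DY:YB = 2:3 ⇒ Y = (2/5, 0)
4. G lies on line SY with SG:GY = 3:4 ⇒ G = (6/35, 4/7)
2·[YGF] = -1/70, 2·[DFR] = -5/24
[YGF]:[DFR] = -1/70:-5/24 = 12/175

[YGF]:[DFR] = 12/175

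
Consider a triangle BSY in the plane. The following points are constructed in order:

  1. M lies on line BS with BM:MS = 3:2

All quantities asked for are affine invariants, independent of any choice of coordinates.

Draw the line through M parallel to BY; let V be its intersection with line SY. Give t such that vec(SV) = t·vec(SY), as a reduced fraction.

Work in coordinates with B = (0, 0), S = (1, 0), Y = (0, 1).
1. M lies on line BS with BM:MS = 3:2 ⇒ M = (3/5, 0)
through M parallel to BY: direction (0, 1); meets SY at V = (3/5, 2/5)
V = S + t·(Y−S) with t = 2/5

t = 2/5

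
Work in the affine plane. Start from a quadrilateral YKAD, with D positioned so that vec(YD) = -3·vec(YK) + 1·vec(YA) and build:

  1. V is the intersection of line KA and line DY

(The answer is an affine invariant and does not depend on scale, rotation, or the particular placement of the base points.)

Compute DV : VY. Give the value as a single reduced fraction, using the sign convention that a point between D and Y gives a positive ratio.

DV:VY = -3

Set Y = (0, 0), K = (1, 0), A = (0, 1), D = (-3, 1); any affine frame gives the same invariant.
1. V is the intersection of line KA and line DY ⇒ V = (3/2, -1/2)
V = D + t·(Y−D) with t = 3/2, so DV:VY = t:(1−t) = 3/2:-1/2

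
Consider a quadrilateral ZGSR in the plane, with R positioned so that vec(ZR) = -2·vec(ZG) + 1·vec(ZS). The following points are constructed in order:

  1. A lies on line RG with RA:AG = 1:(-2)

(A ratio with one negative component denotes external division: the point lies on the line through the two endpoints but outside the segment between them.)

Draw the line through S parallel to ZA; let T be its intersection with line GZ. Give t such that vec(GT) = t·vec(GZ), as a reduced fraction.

t = -3/2

Set Z = (0, 0), G = (1, 0), S = (0, 1), R = (-2, 1); any affine frame gives the same invariant.
1. A lies on line RG with RA:AG = 1:(-2) ⇒ A = (-5, 2)
through S parallel to ZA: direction (-5, 2); meets GZ at T = (5/2, 0)
T = G + t·(Z−G) with t = -3/2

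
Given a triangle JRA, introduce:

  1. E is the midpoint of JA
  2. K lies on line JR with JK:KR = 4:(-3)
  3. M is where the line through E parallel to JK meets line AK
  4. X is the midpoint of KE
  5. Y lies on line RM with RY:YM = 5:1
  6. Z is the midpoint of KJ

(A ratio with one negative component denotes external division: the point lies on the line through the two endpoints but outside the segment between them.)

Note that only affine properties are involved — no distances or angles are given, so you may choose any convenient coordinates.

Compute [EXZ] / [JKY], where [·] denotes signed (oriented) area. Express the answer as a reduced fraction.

[EXZ]:[JKY] = -3/10

Choose coordinates J = (0, 0), R = (1, 0), A = (0, 1).
1. E is the midpoint of JA ⇒ E = (0, 1/2)
2. K lies on line JR with JK:KR = 4:(-3) ⇒ K = (4, 0)
3. M is where the line through E parallel to JK meets line AK ⇒ M = (2, 1/2)
4. X is the midpoint of KE ⇒ X = (2, 1/4)
5. Y lies on line RM with RY:YM = 5:1 ⇒ Y = (11/6, 5/12)
6. Z is the midpoint of KJ ⇒ Z = (2, 0)
2·[EXZ] = -1/2, 2·[JKY] = 5/3
[EXZ]:[JKY] = -1/2:5/3 = -3/10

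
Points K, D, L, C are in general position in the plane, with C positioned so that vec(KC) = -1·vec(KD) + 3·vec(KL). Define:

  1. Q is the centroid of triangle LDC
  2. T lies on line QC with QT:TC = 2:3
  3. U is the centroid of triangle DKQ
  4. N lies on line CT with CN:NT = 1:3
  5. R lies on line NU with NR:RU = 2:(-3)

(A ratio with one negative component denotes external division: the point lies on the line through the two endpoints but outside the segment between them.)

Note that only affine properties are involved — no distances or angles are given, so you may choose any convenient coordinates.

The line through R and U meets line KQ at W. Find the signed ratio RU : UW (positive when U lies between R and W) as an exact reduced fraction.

Choose coordinates K = (0, 0), D = (1, 0), L = (0, 1), C = (-1, 3).
1. Q is the centroid of triangle LDC ⇒ Q = (0, 4/3)
2. T lies on line QC with QT:TC = 2:3 ⇒ T = (-2/5, 2)
3. U is the centroid of triangle DKQ ⇒ U = (1/3, 4/9)
4. N lies on line CT with CN:NT = 1:3 ⇒ N = (-17/20, 11/4)
5. R lies on line NU with NR:RU = 2:(-3) ⇒ R = (-193/60, 265/36)
line RU meets KQ at W = (0, 233/213)
U = R + t·(W−R) with t = 213/193, so RU:UW = 213/193:-20/193

RU:UW = -213/20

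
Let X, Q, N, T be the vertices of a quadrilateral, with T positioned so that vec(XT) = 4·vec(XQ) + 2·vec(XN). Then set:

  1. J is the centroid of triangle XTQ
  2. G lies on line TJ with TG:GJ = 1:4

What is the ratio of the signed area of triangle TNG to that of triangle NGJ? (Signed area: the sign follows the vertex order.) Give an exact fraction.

Work in coordinates with X = (0, 0), Q = (1, 0), N = (0, 1), T = (4, 2).
1. J is the centroid of triangle XTQ ⇒ J = (5/3, 2/3)
2. G lies on line TJ with TG:GJ = 1:4 ⇒ G = (53/15, 26/15)
2·[TNG] = 3/5, 2·[NGJ] = -12/5
[TNG]:[NGJ] = 3/5:-12/5 = -1/4

[TNG]:[NGJ] = -1/4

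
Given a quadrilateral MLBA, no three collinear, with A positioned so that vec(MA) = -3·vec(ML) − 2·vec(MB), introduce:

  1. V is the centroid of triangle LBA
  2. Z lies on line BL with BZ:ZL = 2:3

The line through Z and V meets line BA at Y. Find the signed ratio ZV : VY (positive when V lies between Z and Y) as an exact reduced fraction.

Work in coordinates with M = (0, 0), L = (1, 0), B = (0, 1), A = (-3, -2).
1. V is the centroid of triangle LBA ⇒ V = (-2/3, -1/3)
2. Z lies on line BL with BZ:ZL = 2:3 ⇒ Z = (2/5, 3/5)
line ZV meets BA at Y = (-6, -5)
V = Z + t·(Y−Z) with t = 1/6, so ZV:VY = 1/6:5/6

ZV:VY = 1/5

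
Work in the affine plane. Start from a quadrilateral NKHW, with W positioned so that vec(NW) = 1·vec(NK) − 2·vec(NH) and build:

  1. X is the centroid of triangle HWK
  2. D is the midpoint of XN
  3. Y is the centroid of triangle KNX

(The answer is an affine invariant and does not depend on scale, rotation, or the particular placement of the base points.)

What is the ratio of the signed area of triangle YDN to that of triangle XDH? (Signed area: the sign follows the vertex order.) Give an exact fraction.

Choose coordinates N = (0, 0), K = (1, 0), H = (0, 1), W = (1, -2).
1. X is the centroid of triangle HWK ⇒ X = (2/3, -1/3)
2. D is the midpoint of XN ⇒ D = (1/3, -1/6)
3. Y is the centroid of triangle KNX ⇒ Y = (5/9, -1/9)
2·[YDN] = -1/18, 2·[XDH] = -1/3
[YDN]:[XDH] = -1/18:-1/3 = 1/6

[YDN]:[XDH] = 1/6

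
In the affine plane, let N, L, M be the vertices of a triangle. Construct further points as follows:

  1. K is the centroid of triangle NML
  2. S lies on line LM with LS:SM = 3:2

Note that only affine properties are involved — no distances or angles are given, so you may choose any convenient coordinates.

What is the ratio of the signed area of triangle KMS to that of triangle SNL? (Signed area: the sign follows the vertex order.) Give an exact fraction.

[KMS]:[SNL] = -2/9

Assign N = (0, 0), L = (1, 0), M = (0, 1) — the answer is frame-independent, so this choice is without loss of generality.
1. K is the centroid of triangle NML ⇒ K = (1/3, 1/3)
2. S lies on line LM with LS:SM = 3:2 ⇒ S = (2/5, 3/5)
2·[KMS] = -2/15, 2·[SNL] = 3/5
[KMS]:[SNL] = -2/15:3/5 = -2/9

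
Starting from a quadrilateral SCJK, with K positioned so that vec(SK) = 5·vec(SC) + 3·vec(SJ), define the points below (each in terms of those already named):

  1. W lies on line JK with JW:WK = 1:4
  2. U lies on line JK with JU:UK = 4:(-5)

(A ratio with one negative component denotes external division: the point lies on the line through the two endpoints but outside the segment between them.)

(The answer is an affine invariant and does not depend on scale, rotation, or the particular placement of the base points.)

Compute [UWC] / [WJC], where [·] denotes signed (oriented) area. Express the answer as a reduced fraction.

[UWC]:[WJC] = -21

Set S = (0, 0), C = (1, 0), J = (0, 1), K = (5, 3); any affine frame gives the same invariant.
1. W lies on line JK with JW:WK = 1:4 ⇒ W = (1, 7/5)
2. U lies on line JK with JU:UK = 4:(-5) ⇒ U = (-20, -7)
2·[UWC] = -147/5, 2·[WJC] = 7/5
[UWC]:[WJC] = -147/5:7/5 = -21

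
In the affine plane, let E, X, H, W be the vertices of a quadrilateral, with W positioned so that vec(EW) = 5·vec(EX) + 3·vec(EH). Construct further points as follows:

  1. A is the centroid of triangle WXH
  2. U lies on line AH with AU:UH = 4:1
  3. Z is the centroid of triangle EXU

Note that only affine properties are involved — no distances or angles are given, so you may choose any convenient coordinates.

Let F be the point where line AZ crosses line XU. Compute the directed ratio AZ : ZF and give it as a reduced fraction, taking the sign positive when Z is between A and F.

AZ:ZF = -25/4

Assign E = (0, 0), X = (1, 0), H = (0, 1), W = (5, 3) — the answer is frame-independent, so this choice is without loss of generality.
1. A is the centroid of triangle WXH ⇒ A = (2, 4/3)
2. U lies on line AH with AU:UH = 4:1 ⇒ U = (2/5, 16/15)
3. Z is the centroid of triangle EXU ⇒ Z = (7/15, 16/45)
line AZ meets XU at F = (89/125, 64/125)
Z = A + t·(F−A) with t = 25/21, so AZ:ZF = 25/21:-4/21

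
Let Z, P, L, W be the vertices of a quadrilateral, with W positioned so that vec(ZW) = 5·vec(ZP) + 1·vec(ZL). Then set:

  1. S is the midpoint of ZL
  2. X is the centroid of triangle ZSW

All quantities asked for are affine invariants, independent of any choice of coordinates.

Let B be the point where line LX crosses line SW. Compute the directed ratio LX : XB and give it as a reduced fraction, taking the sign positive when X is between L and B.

LX:XB = -4

Assign Z = (0, 0), P = (1, 0), L = (0, 1), W = (5, 1) — the answer is frame-independent, so this choice is without loss of generality.
1. S is the midpoint of ZL ⇒ S = (0, 1/2)
2. X is the centroid of triangle ZSW ⇒ X = (5/3, 1/2)
line LX meets SW at B = (5/4, 5/8)
X = L + t·(B−L) with t = 4/3, so LX:XB = 4/3:-1/3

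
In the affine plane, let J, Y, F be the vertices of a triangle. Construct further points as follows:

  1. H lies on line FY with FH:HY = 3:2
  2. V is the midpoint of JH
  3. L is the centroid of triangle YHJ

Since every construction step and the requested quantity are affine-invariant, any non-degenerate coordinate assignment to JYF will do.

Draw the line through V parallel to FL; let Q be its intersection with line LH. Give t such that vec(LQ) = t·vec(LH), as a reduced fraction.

Assign J = (0, 0), Y = (1, 0), F = (0, 1) — the answer is frame-independent, so this choice is without loss of generality.
1. H lies on line FY with FH:HY = 3:2 ⇒ H = (3/5, 2/5)
2. V is the midpoint of JH ⇒ V = (3/10, 1/5)
3. L is the centroid of triangle YHJ ⇒ L = (8/15, 2/15)
through V parallel to FL: direction (8/15, -13/15); meets LH at Q = (43/90, -4/45)
Q = L + t·(H−L) with t = -5/6

t = -5/6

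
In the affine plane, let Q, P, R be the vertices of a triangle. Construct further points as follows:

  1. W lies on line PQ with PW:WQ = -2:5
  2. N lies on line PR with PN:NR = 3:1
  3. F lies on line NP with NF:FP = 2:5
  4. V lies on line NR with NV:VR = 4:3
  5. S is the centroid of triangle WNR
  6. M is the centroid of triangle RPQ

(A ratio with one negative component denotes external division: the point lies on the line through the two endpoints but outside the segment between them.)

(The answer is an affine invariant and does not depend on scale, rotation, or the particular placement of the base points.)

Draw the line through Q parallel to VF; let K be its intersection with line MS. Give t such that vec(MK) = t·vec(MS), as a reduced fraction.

Work in coordinates with Q = (0, 0), P = (1, 0), R = (0, 1).
1. W lies on line PQ with PW:WQ = -2:5 ⇒ W = (5/3, 0)
2. N lies on line PR with PN:NR = 3:1 ⇒ N = (1/4, 3/4)
3. F lies on line NP with NF:FP = 2:5 ⇒ F = (13/28, 15/28)
4. V lies on line NR with NV:VR = 4:3 ⇒ V = (3/28, 25/28)
5. S is the centroid of triangle WNR ⇒ S = (23/36, 7/12)
6. M is the centroid of triangle RPQ ⇒ M = (1/3, 1/3)
through Q parallel to VF: direction (5/14, -5/14); meets MS at K = (-1/30, 1/30)
K = M + t·(S−M) with t = -6/5

t = -6/5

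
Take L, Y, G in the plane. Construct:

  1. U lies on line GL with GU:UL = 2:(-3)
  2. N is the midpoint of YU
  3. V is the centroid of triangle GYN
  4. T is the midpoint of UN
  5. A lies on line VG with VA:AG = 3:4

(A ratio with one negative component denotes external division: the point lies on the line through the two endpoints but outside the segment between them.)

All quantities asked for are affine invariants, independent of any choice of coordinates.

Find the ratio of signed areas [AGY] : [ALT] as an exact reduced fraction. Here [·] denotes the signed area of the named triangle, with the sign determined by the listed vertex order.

[AGY]:[ALT] = -16/35

Assign L = (0, 0), Y = (1, 0), G = (0, 1) — the answer is frame-independent, so this choice is without loss of generality.
1. U lies on line GL with GU:UL = 2:(-3) ⇒ U = (0, 3)
2. N is the midpoint of YU ⇒ N = (1/2, 3/2)
3. V is the centroid of triangle GYN ⇒ V = (1/2, 5/6)
4. T is the midpoint of UN ⇒ T = (1/4, 9/4)
5. A lies on line VG with VA:AG = 3:4 ⇒ A = (2/7, 19/21)
2·[AGY] = 4/21, 2·[ALT] = -5/12
[AGY]:[ALT] = 4/21:-5/12 = -16/35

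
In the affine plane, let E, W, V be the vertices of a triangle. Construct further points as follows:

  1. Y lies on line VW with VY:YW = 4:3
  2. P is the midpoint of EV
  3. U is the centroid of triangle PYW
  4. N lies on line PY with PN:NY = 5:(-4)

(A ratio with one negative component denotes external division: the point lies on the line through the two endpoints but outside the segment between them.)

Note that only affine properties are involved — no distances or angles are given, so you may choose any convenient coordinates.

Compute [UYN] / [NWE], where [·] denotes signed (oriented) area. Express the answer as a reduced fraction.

[UYN]:[NWE] = 2

Choose coordinates E = (0, 0), W = (1, 0), V = (0, 1).
1. Y lies on line VW with VY:YW = 4:3 ⇒ Y = (4/7, 3/7)
2. P is the midpoint of EV ⇒ P = (0, 1/2)
3. U is the centroid of triangle PYW ⇒ U = (11/21, 13/42)
4. N lies on line PY with PN:NY = 5:(-4) ⇒ N = (20/7, 1/7)
2·[UYN] = -2/7, 2·[NWE] = -1/7
[UYN]:[NWE] = -2/7:-1/7 = 2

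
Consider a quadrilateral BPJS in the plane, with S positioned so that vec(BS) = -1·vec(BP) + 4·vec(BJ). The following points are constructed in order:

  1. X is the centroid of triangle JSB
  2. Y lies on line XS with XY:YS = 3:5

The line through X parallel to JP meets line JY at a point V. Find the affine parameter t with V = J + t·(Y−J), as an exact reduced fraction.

Set B = (0, 0), P = (1, 0), J = (0, 1), S = (-1, 4); any affine frame gives the same invariant.
1. X is the centroid of triangle JSB ⇒ X = (-1/3, 5/3)
2. Y lies on line XS with XY:YS = 3:5 ⇒ Y = (-7/12, 61/24)
through X parallel to JP: direction (1, -1); meets JY at V = (-14/69, 106/69)
V = J + t·(Y−J) with t = 8/23

t = 8/23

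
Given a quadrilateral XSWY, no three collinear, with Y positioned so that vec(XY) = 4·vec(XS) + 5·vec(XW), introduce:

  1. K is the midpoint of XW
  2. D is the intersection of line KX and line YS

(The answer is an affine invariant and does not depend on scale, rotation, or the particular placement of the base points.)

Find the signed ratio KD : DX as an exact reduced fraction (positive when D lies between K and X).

Set X = (0, 0), S = (1, 0), W = (0, 1), Y = (4, 5); any affine frame gives the same invariant.
1. K is the midpoint of XW ⇒ K = (0, 1/2)
2. D is the intersection of line KX and line YS ⇒ D = (0, -5/3)
D = K + t·(X−K) with t = 13/3, so KD:DX = t:(1−t) = 13/3:-10/3

KD:DX = -13/10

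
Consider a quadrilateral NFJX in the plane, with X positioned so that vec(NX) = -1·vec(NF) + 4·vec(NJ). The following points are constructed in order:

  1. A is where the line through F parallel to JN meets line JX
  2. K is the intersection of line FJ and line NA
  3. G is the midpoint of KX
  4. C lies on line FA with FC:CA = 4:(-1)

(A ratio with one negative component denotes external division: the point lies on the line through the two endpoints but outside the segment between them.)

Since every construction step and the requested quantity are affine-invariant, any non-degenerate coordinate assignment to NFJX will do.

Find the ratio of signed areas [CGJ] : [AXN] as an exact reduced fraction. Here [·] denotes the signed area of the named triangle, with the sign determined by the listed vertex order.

Set N = (0, 0), F = (1, 0), J = (0, 1), X = (-1, 4); any affine frame gives the same invariant.
1. A is where the line through F parallel to JN meets line JX ⇒ A = (1, -2)
2. K is the intersection of line FJ and line NA ⇒ K = (-1, 2)
3. G is the midpoint of KX ⇒ G = (-1, 3)
4. C lies on line FA with FC:CA = 4:(-1) ⇒ C = (1, -8/3)
2·[CGJ] = -5/3, 2·[AXN] = 2
[CGJ]:[AXN] = -5/3:2 = -5/6

[CGJ]:[AXN] = -5/6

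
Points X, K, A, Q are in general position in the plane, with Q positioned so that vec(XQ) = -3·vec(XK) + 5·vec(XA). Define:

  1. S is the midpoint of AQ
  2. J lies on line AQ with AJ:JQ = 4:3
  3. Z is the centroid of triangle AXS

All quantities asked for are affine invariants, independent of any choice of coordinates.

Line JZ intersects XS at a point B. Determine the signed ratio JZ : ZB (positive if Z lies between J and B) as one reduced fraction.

JZ:ZB = -10/7

Assign X = (0, 0), K = (1, 0), A = (0, 1), Q = (-3, 5) — the answer is frame-independent, so this choice is without loss of generality.
1. S is the midpoint of AQ ⇒ S = (-3/2, 3)
2. J lies on line AQ with AJ:JQ = 4:3 ⇒ J = (-12/7, 23/7)
3. Z is the centroid of triangle AXS ⇒ Z = (-1/2, 4/3)
line JZ meets XS at B = (-27/20, 27/10)
Z = J + t·(B−J) with t = 10/3, so JZ:ZB = 10/3:-7/3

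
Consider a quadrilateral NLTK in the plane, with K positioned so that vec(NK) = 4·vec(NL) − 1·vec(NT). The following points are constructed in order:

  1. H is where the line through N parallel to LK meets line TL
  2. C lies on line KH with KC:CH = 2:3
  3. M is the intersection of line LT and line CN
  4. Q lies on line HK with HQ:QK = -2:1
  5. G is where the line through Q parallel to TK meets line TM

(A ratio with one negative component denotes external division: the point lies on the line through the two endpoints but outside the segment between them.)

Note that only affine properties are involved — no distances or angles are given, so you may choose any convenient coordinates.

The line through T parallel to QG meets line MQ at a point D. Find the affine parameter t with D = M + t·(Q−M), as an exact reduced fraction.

Assign N = (0, 0), L = (1, 0), T = (0, 1), K = (4, -1) — the answer is frame-independent, so this choice is without loss of generality.
1. H is where the line through N parallel to LK meets line TL ⇒ H = (3/2, -1/2)
2. C lies on line KH with KC:CH = 2:3 ⇒ C = (3, -4/5)
3. M is the intersection of line LT and line CN ⇒ M = (15/11, -4/11)
4. Q lies on line HK with HQ:QK = -2:1 ⇒ Q = (13/2, -3/2)
5. G is where the line through Q parallel to TK meets line TM ⇒ G = (-3/2, 5/2)
through T parallel to QG: direction (-8, 4); meets MQ at D = (80/21, -19/21)
D = M + t·(Q−M) with t = 10/21

t = 10/21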